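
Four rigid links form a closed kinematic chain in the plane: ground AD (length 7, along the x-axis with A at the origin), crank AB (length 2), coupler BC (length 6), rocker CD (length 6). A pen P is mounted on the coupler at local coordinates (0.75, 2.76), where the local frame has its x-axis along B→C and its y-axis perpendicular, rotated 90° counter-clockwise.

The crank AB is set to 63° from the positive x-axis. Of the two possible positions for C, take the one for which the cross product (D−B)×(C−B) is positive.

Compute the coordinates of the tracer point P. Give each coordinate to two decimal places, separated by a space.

A=(0,0), D=(7.00,0)
B = A + 2.00·(cos63°, sin63°) = (0.9080, 1.7820)
|BD| = 6.3473
circle(B,6.00) ∩ circle(D,6.00): a=3.1737, h=5.0919
  candidates: C₊=(5.3836,5.7782) cross=32.320; C₋=(2.5244,-3.9961) cross=-32.320
  mode + wants cross > 0 → take C=(5.3836,5.7782) (cross=32.320)
ex = (C−B)/|BC| = (0.7459,0.6660); ey = (-0.6660,0.7459)
P = B + 0.75·ex + 2.76·ey = (-0.3708,4.3403)

-0.37 4.34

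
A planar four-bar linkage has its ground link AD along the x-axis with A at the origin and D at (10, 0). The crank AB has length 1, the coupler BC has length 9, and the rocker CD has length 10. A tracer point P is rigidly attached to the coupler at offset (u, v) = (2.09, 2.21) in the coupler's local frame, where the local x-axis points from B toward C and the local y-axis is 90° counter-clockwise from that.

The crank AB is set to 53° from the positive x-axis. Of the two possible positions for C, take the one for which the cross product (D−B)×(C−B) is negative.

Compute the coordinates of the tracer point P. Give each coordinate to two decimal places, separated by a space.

A=(0,0), D=(10.00,0)
B = A + 1.00·(cos53°, sin53°) = (0.6018, 0.7986)
|BD| = 9.4321
circle(B,9.00) ∩ circle(D,10.00): a=3.7088, h=8.2003
  candidates: C₊=(4.9917,8.6554) cross=77.346; C₋=(3.6030,-7.6862) cross=-77.346
  mode - wants cross < 0 → take C=(3.6030,-7.6862) (cross=-77.346)
ex = (C−B)/|BC| = (0.3335,-0.9428); ey = (0.9428,0.3335)
P = B + 2.09·ex + 2.21·ey = (3.3823,-0.4348)

3.38 -0.43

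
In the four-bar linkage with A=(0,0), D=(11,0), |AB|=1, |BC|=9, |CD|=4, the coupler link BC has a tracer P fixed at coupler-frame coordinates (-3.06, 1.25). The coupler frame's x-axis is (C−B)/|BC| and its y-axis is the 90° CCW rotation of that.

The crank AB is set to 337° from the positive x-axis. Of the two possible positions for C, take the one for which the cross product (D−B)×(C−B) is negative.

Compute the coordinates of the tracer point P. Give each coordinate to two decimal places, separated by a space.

-1.48 1.88

A=(0,0), D=(11.00,0)
B = A + 1.00·(cos337°, sin337°) = (0.9205, -0.3907)
|BD| = 10.0871
circle(B,9.00) ∩ circle(D,4.00): a=8.2655, h=3.5612
  candidates: C₊=(9.0418,3.4879) cross=35.922; C₋=(9.3177,-3.6290) cross=-35.922
  mode - wants cross < 0 → take C=(9.3177,-3.6290) (cross=-35.922)
ex = (C−B)/|BC| = (0.9330,-0.3598); ey = (0.3598,0.9330)
P = B + -3.06·ex + 1.25·ey = (-1.4848,1.8766)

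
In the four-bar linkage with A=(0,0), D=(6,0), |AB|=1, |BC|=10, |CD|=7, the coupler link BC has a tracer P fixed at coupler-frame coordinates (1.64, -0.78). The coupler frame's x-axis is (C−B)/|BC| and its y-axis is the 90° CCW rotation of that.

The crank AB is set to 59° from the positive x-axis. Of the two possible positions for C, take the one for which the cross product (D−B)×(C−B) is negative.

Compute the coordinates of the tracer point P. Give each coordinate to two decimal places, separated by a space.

A=(0,0), D=(6.00,0)
B = A + 1.00·(cos59°, sin59°) = (0.5150, 0.8572)
|BD| = 5.5515
circle(B,10.00) ∩ circle(D,7.00): a=7.3691, h=6.7599
  candidates: C₊=(8.8395,6.3982) cross=37.528; C₋=(6.7520,-6.9595) cross=-37.528
  mode - wants cross < 0 → take C=(6.7520,-6.9595) (cross=-37.528)
ex = (C−B)/|BC| = (0.6237,-0.7817); ey = (0.7817,0.6237)
P = B + 1.64·ex + -0.78·ey = (0.9282,-0.9112)

0.93 -0.91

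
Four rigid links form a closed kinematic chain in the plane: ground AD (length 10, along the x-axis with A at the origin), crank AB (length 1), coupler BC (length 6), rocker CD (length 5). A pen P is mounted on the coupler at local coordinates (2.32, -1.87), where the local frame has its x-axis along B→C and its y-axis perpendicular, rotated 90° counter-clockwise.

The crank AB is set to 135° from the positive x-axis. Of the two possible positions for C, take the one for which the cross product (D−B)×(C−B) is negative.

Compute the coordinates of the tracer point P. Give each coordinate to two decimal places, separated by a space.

1.03 -1.71

A=(0,0), D=(10.00,0)
B = A + 1.00·(cos135°, sin135°) = (-0.7071, 0.7071)
|BD| = 10.7304
circle(B,6.00) ∩ circle(D,5.00): a=5.8778, h=1.2049
  candidates: C₊=(5.2373,1.5220) cross=12.929; C₋=(5.0785,-0.8825) cross=-12.929
  mode - wants cross < 0 → take C=(5.0785,-0.8825) (cross=-12.929)
ex = (C−B)/|BC| = (0.9643,-0.2649); ey = (0.2649,0.9643)
P = B + 2.32·ex + -1.87·ey = (1.0346,-1.7107)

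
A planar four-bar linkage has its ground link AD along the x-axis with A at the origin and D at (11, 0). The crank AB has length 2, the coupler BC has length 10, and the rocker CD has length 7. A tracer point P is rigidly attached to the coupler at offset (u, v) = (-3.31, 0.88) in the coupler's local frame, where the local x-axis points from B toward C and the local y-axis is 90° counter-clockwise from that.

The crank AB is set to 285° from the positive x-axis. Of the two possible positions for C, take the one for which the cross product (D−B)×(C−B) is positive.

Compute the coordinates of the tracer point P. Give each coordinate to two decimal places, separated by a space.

A=(0,0), D=(11.00,0)
B = A + 2.00·(cos285°, sin285°) = (0.5176, -1.9319)
|BD| = 10.6589
circle(B,10.00) ∩ circle(D,7.00): a=7.7218, h=6.3540
  candidates: C₊=(6.9599,5.7165) cross=67.727; C₋=(9.2632,-6.7811) cross=-67.727
  mode + wants cross > 0 → take C=(6.9599,5.7165) (cross=67.727)
ex = (C−B)/|BC| = (0.6442,0.7648); ey = (-0.7648,0.6442)
P = B + -3.31·ex + 0.88·ey = (-2.2878,-3.8965)

-2.29 -3.90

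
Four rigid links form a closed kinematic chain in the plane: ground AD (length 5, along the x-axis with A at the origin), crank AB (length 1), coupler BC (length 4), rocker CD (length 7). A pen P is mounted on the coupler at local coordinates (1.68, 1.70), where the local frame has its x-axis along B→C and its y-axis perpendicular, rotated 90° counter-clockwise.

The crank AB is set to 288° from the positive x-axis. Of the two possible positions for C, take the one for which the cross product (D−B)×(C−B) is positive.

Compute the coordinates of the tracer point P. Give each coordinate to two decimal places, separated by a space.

A=(0,0), D=(5.00,0)
B = A + 1.00·(cos288°, sin288°) = (0.3090, -0.9511)
|BD| = 4.7864
circle(B,4.00) ∩ circle(D,7.00): a=-1.0540, h=3.8586
  candidates: C₊=(-1.4907,2.6212) cross=18.469; C₋=(0.0427,-4.9422) cross=-18.469
  mode + wants cross > 0 → take C=(-1.4907,2.6212) (cross=18.469)
ex = (C−B)/|BC| = (-0.4499,0.8931); ey = (-0.8931,-0.4499)
P = B + 1.68·ex + 1.70·ey = (-1.9651,-0.2156)

-1.97 -0.22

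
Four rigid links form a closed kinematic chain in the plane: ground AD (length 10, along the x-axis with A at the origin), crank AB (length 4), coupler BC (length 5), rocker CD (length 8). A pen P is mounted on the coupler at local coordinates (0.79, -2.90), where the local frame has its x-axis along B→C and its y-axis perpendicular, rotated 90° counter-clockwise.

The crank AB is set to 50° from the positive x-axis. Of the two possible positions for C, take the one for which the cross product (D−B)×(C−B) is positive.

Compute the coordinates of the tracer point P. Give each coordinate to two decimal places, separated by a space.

5.28 1.76

A=(0,0), D=(10.00,0)
B = A + 4.00·(cos50°, sin50°) = (2.5712, 3.0642)
|BD| = 8.0360
circle(B,5.00) ∩ circle(D,8.00): a=1.5914, h=4.7400
  candidates: C₊=(5.8497,6.8392) cross=38.090; C₋=(2.2349,-1.9245) cross=-38.090
  mode + wants cross > 0 → take C=(5.8497,6.8392) (cross=38.090)
ex = (C−B)/|BC| = (0.6557,0.7550); ey = (-0.7550,0.6557)
P = B + 0.79·ex + -2.90·ey = (5.2787,1.7591)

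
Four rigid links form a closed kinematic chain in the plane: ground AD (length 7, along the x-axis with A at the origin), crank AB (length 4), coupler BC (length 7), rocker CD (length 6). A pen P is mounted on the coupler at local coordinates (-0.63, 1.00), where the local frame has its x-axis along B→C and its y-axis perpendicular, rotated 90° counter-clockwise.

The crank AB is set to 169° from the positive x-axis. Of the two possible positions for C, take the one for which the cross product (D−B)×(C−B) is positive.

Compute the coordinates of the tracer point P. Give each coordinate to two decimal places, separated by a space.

A=(0,0), D=(7.00,0)
B = A + 4.00·(cos169°, sin169°) = (-3.9265, 0.7632)
|BD| = 10.9531
circle(B,7.00) ∩ circle(D,6.00): a=6.0700, h=3.4864
  candidates: C₊=(2.3717,3.8182) cross=38.187; C₋=(1.8858,-3.1377) cross=-38.187
  mode + wants cross > 0 → take C=(2.3717,3.8182) (cross=38.187)
ex = (C−B)/|BC| = (0.8997,0.4364); ey = (-0.4364,0.8997)
P = B + -0.63·ex + 1.00·ey = (-4.9298,1.3880)

-4.93 1.39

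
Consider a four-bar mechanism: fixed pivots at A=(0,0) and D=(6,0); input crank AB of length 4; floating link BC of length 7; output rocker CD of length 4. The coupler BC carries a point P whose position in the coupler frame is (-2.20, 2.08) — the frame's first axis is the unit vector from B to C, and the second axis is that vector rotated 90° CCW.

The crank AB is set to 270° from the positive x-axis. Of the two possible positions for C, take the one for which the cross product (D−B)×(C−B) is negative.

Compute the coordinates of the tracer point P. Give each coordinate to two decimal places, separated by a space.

-2.24 -1.96

A=(0,0), D=(6.00,0)
B = A + 4.00·(cos270°, sin270°) = (-0.0000, -4.0000)
|BD| = 7.2111
circle(B,7.00) ∩ circle(D,4.00): a=5.8937, h=3.7768
  candidates: C₊=(2.8088,2.4117) cross=27.235; C₋=(6.9989,-3.8733) cross=-27.235
  mode - wants cross < 0 → take C=(6.9989,-3.8733) (cross=-27.235)
ex = (C−B)/|BC| = (0.9998,0.0181); ey = (-0.0181,0.9998)
P = B + -2.20·ex + 2.08·ey = (-2.2373,-1.9602)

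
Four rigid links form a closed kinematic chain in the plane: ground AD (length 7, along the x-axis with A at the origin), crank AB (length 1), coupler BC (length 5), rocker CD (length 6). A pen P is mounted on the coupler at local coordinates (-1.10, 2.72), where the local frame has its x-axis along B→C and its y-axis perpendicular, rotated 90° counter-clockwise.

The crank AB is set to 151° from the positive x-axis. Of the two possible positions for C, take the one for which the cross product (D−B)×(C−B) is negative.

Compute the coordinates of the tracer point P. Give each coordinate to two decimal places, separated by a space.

0.64 3.00

A=(0,0), D=(7.00,0)
B = A + 1.00·(cos151°, sin151°) = (-0.8746, 0.4848)
|BD| = 7.8895
circle(B,5.00) ∩ circle(D,6.00): a=3.2476, h=3.8017
  candidates: C₊=(2.6005,4.0797) cross=29.994; C₋=(2.1333,-3.5093) cross=-29.994
  mode - wants cross < 0 → take C=(2.1333,-3.5093) (cross=-29.994)
ex = (C−B)/|BC| = (0.6016,-0.7988); ey = (0.7988,0.6016)
P = B + -1.10·ex + 2.72·ey = (0.6364,2.9998)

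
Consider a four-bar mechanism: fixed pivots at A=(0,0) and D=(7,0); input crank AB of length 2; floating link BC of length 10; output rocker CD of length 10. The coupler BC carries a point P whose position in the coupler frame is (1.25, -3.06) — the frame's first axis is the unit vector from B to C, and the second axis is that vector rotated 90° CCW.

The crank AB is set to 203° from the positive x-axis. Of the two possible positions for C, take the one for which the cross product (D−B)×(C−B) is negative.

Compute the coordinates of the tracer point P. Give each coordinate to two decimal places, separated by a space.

-3.80 -3.44

A=(0,0), D=(7.00,0)
B = A + 2.00·(cos203°, sin203°) = (-1.8410, -0.7815)
|BD| = 8.8755
circle(B,10.00) ∩ circle(D,10.00): a=4.4377, h=8.9614
  candidates: C₊=(1.7905,8.5359) cross=79.537; C₋=(3.3685,-9.3173) cross=-79.537
  mode - wants cross < 0 → take C=(3.3685,-9.3173) (cross=-79.537)
ex = (C−B)/|BC| = (0.5210,-0.8536); ey = (0.8536,0.5210)
P = B + 1.25·ex + -3.06·ey = (-3.8018,-3.4426)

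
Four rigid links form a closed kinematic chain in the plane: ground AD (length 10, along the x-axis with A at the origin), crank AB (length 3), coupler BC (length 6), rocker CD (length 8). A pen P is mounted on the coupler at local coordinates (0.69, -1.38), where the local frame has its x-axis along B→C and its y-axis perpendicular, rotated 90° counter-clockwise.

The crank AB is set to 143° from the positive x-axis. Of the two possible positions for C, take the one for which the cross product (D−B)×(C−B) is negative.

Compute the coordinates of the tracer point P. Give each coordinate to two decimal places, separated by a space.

-2.73 0.30

A=(0,0), D=(10.00,0)
B = A + 3.00·(cos143°, sin143°) = (-2.3959, 1.8054)
|BD| = 12.5267
circle(B,6.00) ∩ circle(D,8.00): a=5.1457, h=3.0857
  candidates: C₊=(3.1408,4.1173) cross=38.653; C₋=(2.2514,-1.9897) cross=-38.653
  mode - wants cross < 0 → take C=(2.2514,-1.9897) (cross=-38.653)
ex = (C−B)/|BC| = (0.7745,-0.6325); ey = (0.6325,0.7745)
P = B + 0.69·ex + -1.38·ey = (-2.7343,0.3001)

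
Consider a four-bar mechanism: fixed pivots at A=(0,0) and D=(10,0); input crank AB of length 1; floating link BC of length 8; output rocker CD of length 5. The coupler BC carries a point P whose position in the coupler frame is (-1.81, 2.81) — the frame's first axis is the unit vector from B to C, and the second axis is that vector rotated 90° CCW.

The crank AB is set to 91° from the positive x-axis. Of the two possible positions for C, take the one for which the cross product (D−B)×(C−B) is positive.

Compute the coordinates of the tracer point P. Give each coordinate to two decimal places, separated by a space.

A=(0,0), D=(10.00,0)
B = A + 1.00·(cos91°, sin91°) = (-0.0175, 0.9998)
|BD| = 10.0672
circle(B,8.00) ∩ circle(D,5.00): a=6.9706, h=3.9257
  candidates: C₊=(7.3086,4.2138) cross=39.521; C₋=(6.5288,-3.5987) cross=-39.521
  mode + wants cross > 0 → take C=(7.3086,4.2138) (cross=39.521)
ex = (C−B)/|BC| = (0.9158,0.4017); ey = (-0.4017,0.9158)
P = B + -1.81·ex + 2.81·ey = (-2.8039,2.8460)

-2.80 2.85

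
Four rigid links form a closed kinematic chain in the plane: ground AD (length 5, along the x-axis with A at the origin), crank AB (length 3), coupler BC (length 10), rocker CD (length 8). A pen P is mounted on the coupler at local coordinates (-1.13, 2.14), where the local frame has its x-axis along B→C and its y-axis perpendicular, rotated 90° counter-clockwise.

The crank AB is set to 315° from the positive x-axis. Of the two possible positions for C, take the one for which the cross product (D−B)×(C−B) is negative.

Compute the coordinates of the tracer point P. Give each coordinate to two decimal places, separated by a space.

1.40 0.19

A=(0,0), D=(5.00,0)
B = A + 3.00·(cos315°, sin315°) = (2.1213, -2.1213)
|BD| = 3.5759
circle(B,10.00) ∩ circle(D,8.00): a=6.8217, h=7.3120
  candidates: C₊=(3.2753,7.8119) cross=26.147; C₋=(11.9507,-3.9608) cross=-26.147
  mode - wants cross < 0 → take C=(11.9507,-3.9608) (cross=-26.147)
ex = (C−B)/|BC| = (0.9829,-0.1840); ey = (0.1840,0.9829)
P = B + -1.13·ex + 2.14·ey = (1.4043,0.1900)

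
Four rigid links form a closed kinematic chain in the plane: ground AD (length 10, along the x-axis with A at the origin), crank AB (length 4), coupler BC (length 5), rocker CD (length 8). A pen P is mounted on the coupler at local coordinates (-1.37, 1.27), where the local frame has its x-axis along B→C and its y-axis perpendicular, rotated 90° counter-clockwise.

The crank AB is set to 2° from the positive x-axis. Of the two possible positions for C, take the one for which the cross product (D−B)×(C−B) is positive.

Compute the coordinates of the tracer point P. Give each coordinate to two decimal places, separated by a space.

2.76 -1.26

A=(0,0), D=(10.00,0)
B = A + 4.00·(cos2°, sin2°) = (3.9976, 0.1396)
|BD| = 6.0041
circle(B,5.00) ∩ circle(D,8.00): a=-0.2458, h=4.9940
  candidates: C₊=(3.8680,5.1379) cross=29.984; C₋=(3.6357,-4.8473) cross=-29.984
  mode + wants cross > 0 → take C=(3.8680,5.1379) (cross=29.984)
ex = (C−B)/|BC| = (-0.0259,0.9997); ey = (-0.9997,-0.0259)
P = B + -1.37·ex + 1.27·ey = (2.7635,-1.2629)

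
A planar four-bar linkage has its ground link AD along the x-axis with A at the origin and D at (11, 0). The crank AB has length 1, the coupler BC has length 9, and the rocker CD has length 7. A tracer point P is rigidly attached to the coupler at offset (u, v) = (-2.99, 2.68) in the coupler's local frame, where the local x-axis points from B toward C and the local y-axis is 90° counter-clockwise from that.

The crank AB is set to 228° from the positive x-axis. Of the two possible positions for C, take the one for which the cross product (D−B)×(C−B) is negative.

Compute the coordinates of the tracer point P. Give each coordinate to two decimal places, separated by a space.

-1.71 3.13

A=(0,0), D=(11.00,0)
B = A + 1.00·(cos228°, sin228°) = (-0.6691, -0.7431)
|BD| = 11.6928
circle(B,9.00) ∩ circle(D,7.00): a=7.2148, h=5.3803
  candidates: C₊=(6.1891,5.0848) cross=62.910; C₋=(6.8730,-5.6540) cross=-62.910
  mode - wants cross < 0 → take C=(6.8730,-5.6540) (cross=-62.910)
ex = (C−B)/|BC| = (0.8380,-0.5457); ey = (0.5457,0.8380)
P = B + -2.99·ex + 2.68·ey = (-1.7124,3.1342)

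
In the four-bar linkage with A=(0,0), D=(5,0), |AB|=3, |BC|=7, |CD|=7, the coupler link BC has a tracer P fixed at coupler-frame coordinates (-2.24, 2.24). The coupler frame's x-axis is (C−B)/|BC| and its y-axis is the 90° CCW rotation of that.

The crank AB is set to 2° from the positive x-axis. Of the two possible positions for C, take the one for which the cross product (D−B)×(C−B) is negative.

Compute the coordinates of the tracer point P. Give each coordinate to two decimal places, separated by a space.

A=(0,0), D=(5.00,0)
B = A + 3.00·(cos2°, sin2°) = (2.9982, 0.1047)
|BD| = 2.0046
circle(B,7.00) ∩ circle(D,7.00): a=1.0023, h=6.9279
  candidates: C₊=(4.3609,6.9708) cross=13.887; C₋=(3.6372,-6.8661) cross=-13.887
  mode - wants cross < 0 → take C=(3.6372,-6.8661) (cross=-13.887)
ex = (C−B)/|BC| = (0.0913,-0.9958); ey = (0.9958,0.0913)
P = B + -2.24·ex + 2.24·ey = (5.0243,2.5398)

5.02 2.54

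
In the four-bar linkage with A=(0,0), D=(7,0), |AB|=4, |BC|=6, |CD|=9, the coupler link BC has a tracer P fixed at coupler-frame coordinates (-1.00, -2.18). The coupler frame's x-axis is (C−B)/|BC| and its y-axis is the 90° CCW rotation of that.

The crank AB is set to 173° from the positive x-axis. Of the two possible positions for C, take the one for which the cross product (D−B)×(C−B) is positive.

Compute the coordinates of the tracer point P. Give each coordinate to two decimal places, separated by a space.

A=(0,0), D=(7.00,0)
B = A + 4.00·(cos173°, sin173°) = (-3.9702, 0.4875)
|BD| = 10.9810
circle(B,6.00) ∩ circle(D,9.00): a=3.4415, h=4.9149
  candidates: C₊=(-0.3139,5.2447) cross=53.970; C₋=(-0.7502,-4.5753) cross=-53.970
  mode + wants cross > 0 → take C=(-0.3139,5.2447) (cross=53.970)
ex = (C−B)/|BC| = (0.6094,0.7929); ey = (-0.7929,0.6094)
P = B + -1.00·ex + -2.18·ey = (-2.8511,-1.6339)

-2.85 -1.63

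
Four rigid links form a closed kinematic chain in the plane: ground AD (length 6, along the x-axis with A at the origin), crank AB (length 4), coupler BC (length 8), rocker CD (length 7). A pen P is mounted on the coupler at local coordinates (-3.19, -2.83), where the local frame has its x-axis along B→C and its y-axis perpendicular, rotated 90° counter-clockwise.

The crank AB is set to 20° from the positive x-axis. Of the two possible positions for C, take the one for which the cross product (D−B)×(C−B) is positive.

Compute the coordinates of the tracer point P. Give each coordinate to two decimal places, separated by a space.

2.21 -2.61

A=(0,0), D=(6.00,0)
B = A + 4.00·(cos20°, sin20°) = (3.7588, 1.3681)
|BD| = 2.6258
circle(B,8.00) ∩ circle(D,7.00): a=4.1692, h=6.8277
  candidates: C₊=(10.8747,5.0236) cross=17.928; C₋=(3.7600,-6.6319) cross=-17.928
  mode + wants cross > 0 → take C=(10.8747,5.0236) (cross=17.928)
ex = (C−B)/|BC| = (0.8895,0.4569); ey = (-0.4569,0.8895)
P = B + -3.19·ex + -2.83·ey = (2.2144,-2.6068)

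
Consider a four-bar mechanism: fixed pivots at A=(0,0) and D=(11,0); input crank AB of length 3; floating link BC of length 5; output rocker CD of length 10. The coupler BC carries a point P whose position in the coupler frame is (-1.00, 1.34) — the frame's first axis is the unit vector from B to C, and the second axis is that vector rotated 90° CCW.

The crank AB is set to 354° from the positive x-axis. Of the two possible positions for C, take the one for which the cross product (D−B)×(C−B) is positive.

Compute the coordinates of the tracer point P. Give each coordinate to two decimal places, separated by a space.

1.83 -1.53

A=(0,0), D=(11.00,0)
B = A + 3.00·(cos354°, sin354°) = (2.9836, -0.3136)
|BD| = 8.0226
circle(B,5.00) ∩ circle(D,10.00): a=-0.6630, h=4.9558
  candidates: C₊=(2.1273,4.6126) cross=39.759; C₋=(2.5148,-5.2916) cross=-39.759
  mode + wants cross > 0 → take C=(2.1273,4.6126) (cross=39.759)
ex = (C−B)/|BC| = (-0.1712,0.9852); ey = (-0.9852,-0.1712)
P = B + -1.00·ex + 1.34·ey = (1.8346,-1.5283)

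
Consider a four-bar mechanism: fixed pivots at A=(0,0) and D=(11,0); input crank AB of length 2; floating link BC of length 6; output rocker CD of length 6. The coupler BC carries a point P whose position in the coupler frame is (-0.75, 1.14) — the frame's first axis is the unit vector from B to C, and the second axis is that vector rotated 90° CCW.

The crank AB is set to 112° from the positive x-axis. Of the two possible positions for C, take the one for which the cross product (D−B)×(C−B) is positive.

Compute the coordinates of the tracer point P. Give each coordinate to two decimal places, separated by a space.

-1.47 3.01

A=(0,0), D=(11.00,0)
B = A + 2.00·(cos112°, sin112°) = (-0.7492, 1.8544)
|BD| = 11.8946
circle(B,6.00) ∩ circle(D,6.00): a=5.9473, h=0.7933
  candidates: C₊=(5.2491,1.7108) cross=9.436; C₋=(5.0017,0.1436) cross=-9.436
  mode + wants cross > 0 → take C=(5.2491,1.7108) (cross=9.436)
ex = (C−B)/|BC| = (0.9997,-0.0239); ey = (0.0239,0.9997)
P = B + -0.75·ex + 1.14·ey = (-1.4717,3.0120)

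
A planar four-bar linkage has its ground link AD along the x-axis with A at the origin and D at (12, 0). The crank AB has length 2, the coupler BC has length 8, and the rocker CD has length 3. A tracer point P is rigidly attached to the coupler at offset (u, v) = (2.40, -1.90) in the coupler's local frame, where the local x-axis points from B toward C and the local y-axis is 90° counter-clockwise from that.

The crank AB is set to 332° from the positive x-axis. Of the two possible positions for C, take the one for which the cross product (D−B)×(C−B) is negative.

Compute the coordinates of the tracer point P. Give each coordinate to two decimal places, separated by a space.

A=(0,0), D=(12.00,0)
B = A + 2.00·(cos332°, sin332°) = (1.7659, -0.9389)
|BD| = 10.2771
circle(B,8.00) ∩ circle(D,3.00): a=7.8144, h=1.7132
  candidates: C₊=(9.3911,1.4811) cross=17.607; C₋=(9.7041,-1.9311) cross=-17.607
  mode - wants cross < 0 → take C=(9.7041,-1.9311) (cross=-17.607)
ex = (C−B)/|BC| = (0.9923,-0.1240); ey = (0.1240,0.9923)
P = B + 2.40·ex + -1.90·ey = (3.9117,-3.1219)

3.91 -3.12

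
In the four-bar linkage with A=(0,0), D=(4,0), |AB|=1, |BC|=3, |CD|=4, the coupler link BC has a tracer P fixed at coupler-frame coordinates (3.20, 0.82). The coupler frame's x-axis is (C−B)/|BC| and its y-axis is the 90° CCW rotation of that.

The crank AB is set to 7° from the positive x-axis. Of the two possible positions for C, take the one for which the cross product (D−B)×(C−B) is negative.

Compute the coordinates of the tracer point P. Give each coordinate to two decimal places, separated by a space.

2.05 -3.01

A=(0,0), D=(4.00,0)
B = A + 1.00·(cos7°, sin7°) = (0.9925, 0.1219)
|BD| = 3.0099
circle(B,3.00) ∩ circle(D,4.00): a=0.3421, h=2.9804
  candidates: C₊=(1.4551,3.0860) cross=8.971; C₋=(1.2137,-2.8700) cross=-8.971
  mode - wants cross < 0 → take C=(1.2137,-2.8700) (cross=-8.971)
ex = (C−B)/|BC| = (0.0737,-0.9973); ey = (0.9973,0.0737)
P = B + 3.20·ex + 0.82·ey = (2.0462,-3.0090)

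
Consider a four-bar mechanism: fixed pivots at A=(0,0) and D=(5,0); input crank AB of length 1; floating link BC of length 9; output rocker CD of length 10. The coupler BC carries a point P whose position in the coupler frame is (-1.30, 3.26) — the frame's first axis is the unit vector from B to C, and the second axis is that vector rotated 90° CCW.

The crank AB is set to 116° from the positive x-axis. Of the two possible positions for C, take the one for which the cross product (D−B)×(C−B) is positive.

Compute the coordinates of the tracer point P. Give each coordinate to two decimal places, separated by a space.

-3.93 0.55

A=(0,0), D=(5.00,0)
B = A + 1.00·(cos116°, sin116°) = (-0.4384, 0.8988)
|BD| = 5.5121
circle(B,9.00) ∩ circle(D,10.00): a=1.0326, h=8.9406
  candidates: C₊=(2.0382,9.5513) cross=49.282; C₋=(-0.8774,-8.0905) cross=-49.282
  mode + wants cross > 0 → take C=(2.0382,9.5513) (cross=49.282)
ex = (C−B)/|BC| = (0.2752,0.9614); ey = (-0.9614,0.2752)
P = B + -1.30·ex + 3.26·ey = (-3.9302,0.5461)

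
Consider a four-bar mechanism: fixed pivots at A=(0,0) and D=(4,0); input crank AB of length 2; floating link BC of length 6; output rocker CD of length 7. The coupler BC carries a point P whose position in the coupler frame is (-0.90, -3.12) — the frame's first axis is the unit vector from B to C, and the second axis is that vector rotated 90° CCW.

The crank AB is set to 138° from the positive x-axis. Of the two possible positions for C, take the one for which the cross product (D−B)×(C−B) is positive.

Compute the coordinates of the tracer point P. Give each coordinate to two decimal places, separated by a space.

0.77 -1.00

A=(0,0), D=(4.00,0)
B = A + 2.00·(cos138°, sin138°) = (-1.4863, 1.3383)
|BD| = 5.6472
circle(B,6.00) ∩ circle(D,7.00): a=1.6726, h=5.7622
  candidates: C₊=(1.5041,6.5399) cross=32.540; C₋=(-1.2269,-4.6561) cross=-32.540
  mode + wants cross > 0 → take C=(1.5041,6.5399) (cross=32.540)
ex = (C−B)/|BC| = (0.4984,0.8669); ey = (-0.8669,0.4984)
P = B + -0.90·ex + -3.12·ey = (0.7700,-0.9970)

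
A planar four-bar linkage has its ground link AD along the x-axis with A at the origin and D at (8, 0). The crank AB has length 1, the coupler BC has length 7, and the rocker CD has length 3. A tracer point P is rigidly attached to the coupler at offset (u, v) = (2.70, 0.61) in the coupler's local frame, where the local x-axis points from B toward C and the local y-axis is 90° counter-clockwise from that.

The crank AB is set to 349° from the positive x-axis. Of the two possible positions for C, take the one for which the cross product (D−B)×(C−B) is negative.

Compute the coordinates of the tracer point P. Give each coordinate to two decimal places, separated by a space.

3.70 -0.69

A=(0,0), D=(8.00,0)
B = A + 1.00·(cos349°, sin349°) = (0.9816, -0.1908)
|BD| = 7.0210
circle(B,7.00) ∩ circle(D,3.00): a=6.3591, h=2.9261
  candidates: C₊=(7.2589,2.9070) cross=20.544; C₋=(7.4179,-2.9430) cross=-20.544
  mode - wants cross < 0 → take C=(7.4179,-2.9430) (cross=-20.544)
ex = (C−B)/|BC| = (0.9195,-0.3932); ey = (0.3932,0.9195)
P = B + 2.70·ex + 0.61·ey = (3.7040,-0.6915)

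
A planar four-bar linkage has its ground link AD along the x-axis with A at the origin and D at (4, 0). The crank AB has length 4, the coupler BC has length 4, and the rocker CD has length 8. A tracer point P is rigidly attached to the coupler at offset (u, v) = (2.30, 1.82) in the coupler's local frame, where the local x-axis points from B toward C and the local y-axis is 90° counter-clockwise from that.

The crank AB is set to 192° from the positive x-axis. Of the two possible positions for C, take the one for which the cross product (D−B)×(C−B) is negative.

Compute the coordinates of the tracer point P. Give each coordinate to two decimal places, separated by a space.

-1.42 -2.37

A=(0,0), D=(4.00,0)
B = A + 4.00·(cos192°, sin192°) = (-3.9126, -0.8316)
|BD| = 7.9562
circle(B,4.00) ∩ circle(D,8.00): a=0.9616, h=3.8827
  candidates: C₊=(-3.3621,3.1303) cross=30.891; C₋=(-2.5504,-4.5926) cross=-30.891
  mode - wants cross < 0 → take C=(-2.5504,-4.5926) (cross=-30.891)
ex = (C−B)/|BC| = (0.3405,-0.9402); ey = (0.9402,0.3405)
P = B + 2.30·ex + 1.82·ey = (-1.4181,-2.3744)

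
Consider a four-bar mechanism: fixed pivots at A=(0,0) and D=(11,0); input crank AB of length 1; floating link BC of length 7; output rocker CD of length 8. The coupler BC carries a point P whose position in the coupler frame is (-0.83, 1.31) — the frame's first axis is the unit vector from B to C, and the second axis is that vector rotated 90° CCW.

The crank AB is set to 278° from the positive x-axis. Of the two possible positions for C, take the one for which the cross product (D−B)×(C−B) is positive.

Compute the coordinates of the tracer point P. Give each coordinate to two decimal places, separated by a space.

-1.40 -0.85

A=(0,0), D=(11.00,0)
B = A + 1.00·(cos278°, sin278°) = (0.1392, -0.9903)
|BD| = 10.9059
circle(B,7.00) ∩ circle(D,8.00): a=4.7652, h=5.1276
  candidates: C₊=(4.4191,4.5489) cross=55.921; C₋=(5.3503,-5.6640) cross=-55.921
  mode + wants cross > 0 → take C=(4.4191,4.5489) (cross=55.921)
ex = (C−B)/|BC| = (0.6114,0.7913); ey = (-0.7913,0.6114)
P = B + -0.83·ex + 1.31·ey = (-1.4049,-0.8461)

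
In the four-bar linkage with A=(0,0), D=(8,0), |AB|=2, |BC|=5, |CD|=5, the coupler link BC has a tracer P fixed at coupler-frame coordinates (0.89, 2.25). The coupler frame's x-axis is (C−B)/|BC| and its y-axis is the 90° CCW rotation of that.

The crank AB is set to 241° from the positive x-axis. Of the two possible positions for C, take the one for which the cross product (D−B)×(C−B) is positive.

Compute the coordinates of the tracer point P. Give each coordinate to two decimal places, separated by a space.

-1.53 0.60

A=(0,0), D=(8.00,0)
B = A + 2.00·(cos241°, sin241°) = (-0.9696, -1.7492)
|BD| = 9.1386
circle(B,5.00) ∩ circle(D,5.00): a=4.5693, h=2.0302
  candidates: C₊=(3.1266,1.1180) cross=18.553; C₋=(3.9038,-2.8672) cross=-18.553
  mode + wants cross > 0 → take C=(3.1266,1.1180) (cross=18.553)
ex = (C−B)/|BC| = (0.8192,0.5734); ey = (-0.5734,0.8192)
P = B + 0.89·ex + 2.25·ey = (-1.5307,0.6044)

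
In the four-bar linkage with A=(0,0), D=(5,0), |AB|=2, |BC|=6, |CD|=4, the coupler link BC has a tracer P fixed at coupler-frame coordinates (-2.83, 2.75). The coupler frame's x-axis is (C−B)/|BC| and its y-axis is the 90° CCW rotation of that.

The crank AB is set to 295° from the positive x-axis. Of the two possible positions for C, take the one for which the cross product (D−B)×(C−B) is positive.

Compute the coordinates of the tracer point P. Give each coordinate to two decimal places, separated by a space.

A=(0,0), D=(5.00,0)
B = A + 2.00·(cos295°, sin295°) = (0.8452, -1.8126)
|BD| = 4.5329
circle(B,6.00) ∩ circle(D,4.00): a=4.4725, h=3.9995
  candidates: C₊=(3.3453,3.6417) cross=18.130; C₋=(6.5440,-3.6900) cross=-18.130
  mode + wants cross > 0 → take C=(3.3453,3.6417) (cross=18.130)
ex = (C−B)/|BC| = (0.4167,0.9091); ey = (-0.9091,0.4167)
P = B + -2.83·ex + 2.75·ey = (-2.8339,-3.2394)

-2.83 -3.24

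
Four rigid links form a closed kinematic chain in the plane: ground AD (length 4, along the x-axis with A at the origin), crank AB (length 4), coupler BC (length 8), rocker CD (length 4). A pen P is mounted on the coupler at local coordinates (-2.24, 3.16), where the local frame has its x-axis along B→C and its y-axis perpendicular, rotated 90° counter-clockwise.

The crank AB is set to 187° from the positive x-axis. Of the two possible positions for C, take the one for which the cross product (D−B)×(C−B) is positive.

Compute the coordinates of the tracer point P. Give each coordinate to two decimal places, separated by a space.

-7.56 0.98

A=(0,0), D=(4.00,0)
B = A + 4.00·(cos187°, sin187°) = (-3.9702, -0.4875)
|BD| = 7.9851
circle(B,8.00) ∩ circle(D,4.00): a=6.9981, h=3.8763
  candidates: C₊=(2.7783,3.8089) cross=30.953; C₋=(3.2516,-3.9294) cross=-30.953
  mode + wants cross > 0 → take C=(2.7783,3.8089) (cross=30.953)
ex = (C−B)/|BC| = (0.8436,0.5370); ey = (-0.5370,0.8436)
P = B + -2.24·ex + 3.16·ey = (-7.5568,0.9752)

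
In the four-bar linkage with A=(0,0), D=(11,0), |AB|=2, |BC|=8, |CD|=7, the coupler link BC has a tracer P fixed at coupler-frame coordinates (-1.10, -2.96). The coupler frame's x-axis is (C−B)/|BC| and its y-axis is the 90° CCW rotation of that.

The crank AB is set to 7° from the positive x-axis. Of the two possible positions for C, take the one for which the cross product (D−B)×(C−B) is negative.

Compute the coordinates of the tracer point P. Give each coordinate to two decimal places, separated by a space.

A=(0,0), D=(11.00,0)
B = A + 2.00·(cos7°, sin7°) = (1.9851, 0.2437)
|BD| = 9.0182
circle(B,8.00) ∩ circle(D,7.00): a=5.3408, h=5.9562
  candidates: C₊=(7.4849,6.0534) cross=53.714; C₋=(7.1629,-5.8546) cross=-53.714
  mode - wants cross < 0 → take C=(7.1629,-5.8546) (cross=-53.714)
ex = (C−B)/|BC| = (0.6472,-0.7623); ey = (0.7623,0.6472)
P = B + -1.10·ex + -2.96·ey = (-0.9833,-0.8335)

-0.98 -0.83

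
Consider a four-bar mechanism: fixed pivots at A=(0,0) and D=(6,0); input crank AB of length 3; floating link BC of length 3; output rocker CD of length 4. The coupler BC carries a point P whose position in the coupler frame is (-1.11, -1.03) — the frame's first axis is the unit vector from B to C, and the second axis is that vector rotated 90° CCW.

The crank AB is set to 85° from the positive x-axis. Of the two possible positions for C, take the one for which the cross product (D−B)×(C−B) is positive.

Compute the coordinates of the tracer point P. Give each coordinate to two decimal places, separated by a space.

A=(0,0), D=(6.00,0)
B = A + 3.00·(cos85°, sin85°) = (0.2615, 2.9886)
|BD| = 6.4701
circle(B,3.00) ∩ circle(D,4.00): a=2.6941, h=1.3198
  candidates: C₊=(3.2606,2.9147) cross=8.539; C₋=(2.0413,0.5736) cross=-8.539
  mode + wants cross > 0 → take C=(3.2606,2.9147) (cross=8.539)
ex = (C−B)/|BC| = (0.9997,-0.0246); ey = (0.0246,0.9997)
P = B + -1.11·ex + -1.03·ey = (-0.8736,1.9862)

-0.87 1.99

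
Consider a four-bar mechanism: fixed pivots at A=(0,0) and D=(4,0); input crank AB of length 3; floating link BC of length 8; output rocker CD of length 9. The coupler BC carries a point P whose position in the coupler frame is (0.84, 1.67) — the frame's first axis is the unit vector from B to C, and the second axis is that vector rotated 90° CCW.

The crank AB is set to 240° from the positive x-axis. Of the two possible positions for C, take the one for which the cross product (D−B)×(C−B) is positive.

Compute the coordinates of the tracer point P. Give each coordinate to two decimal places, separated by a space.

-3.32 -2.17

A=(0,0), D=(4.00,0)
B = A + 3.00·(cos240°, sin240°) = (-1.5000, -2.5981)
|BD| = 6.0828
circle(B,8.00) ∩ circle(D,9.00): a=1.6440, h=7.8293
  candidates: C₊=(-3.3576,5.1833) cross=47.624; C₋=(3.3305,-8.9751) cross=-47.624
  mode + wants cross > 0 → take C=(-3.3576,5.1833) (cross=47.624)
ex = (C−B)/|BC| = (-0.2322,0.9727); ey = (-0.9727,-0.2322)
P = B + 0.84·ex + 1.67·ey = (-3.3194,-2.1688)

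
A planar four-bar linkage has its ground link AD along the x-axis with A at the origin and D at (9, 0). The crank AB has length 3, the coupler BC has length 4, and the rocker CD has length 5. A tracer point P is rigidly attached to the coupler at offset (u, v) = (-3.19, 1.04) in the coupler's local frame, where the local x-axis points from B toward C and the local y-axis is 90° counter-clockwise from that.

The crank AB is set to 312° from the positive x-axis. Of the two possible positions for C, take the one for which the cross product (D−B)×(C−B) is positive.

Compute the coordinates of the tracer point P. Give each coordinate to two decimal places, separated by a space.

-0.57 -4.38

A=(0,0), D=(9.00,0)
B = A + 3.00·(cos312°, sin312°) = (2.0074, -2.2294)
|BD| = 7.3394
circle(B,4.00) ∩ circle(D,5.00): a=3.0566, h=2.5802
  candidates: C₊=(4.1358,1.1573) cross=18.937; C₋=(5.7033,-3.7592) cross=-18.937
  mode + wants cross > 0 → take C=(4.1358,1.1573) (cross=18.937)
ex = (C−B)/|BC| = (0.5321,0.8467); ey = (-0.8467,0.5321)
P = B + -3.19·ex + 1.04·ey = (-0.5705,-4.3770)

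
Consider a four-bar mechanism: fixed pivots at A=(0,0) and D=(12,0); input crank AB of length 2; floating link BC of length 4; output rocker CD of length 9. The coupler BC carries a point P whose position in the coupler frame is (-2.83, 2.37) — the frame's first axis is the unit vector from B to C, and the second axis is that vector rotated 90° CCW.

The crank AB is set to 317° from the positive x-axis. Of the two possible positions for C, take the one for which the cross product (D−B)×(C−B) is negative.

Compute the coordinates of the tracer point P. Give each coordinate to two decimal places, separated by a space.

A=(0,0), D=(12.00,0)
B = A + 2.00·(cos317°, sin317°) = (1.4627, -1.3640)
|BD| = 10.6252
circle(B,4.00) ∩ circle(D,9.00): a=2.2538, h=3.3046
  candidates: C₊=(3.2737,2.2026) cross=35.112; C₋=(4.1221,-4.3519) cross=-35.112
  mode - wants cross < 0 → take C=(4.1221,-4.3519) (cross=-35.112)
ex = (C−B)/|BC| = (0.6649,-0.7470); ey = (0.7470,0.6649)
P = B + -2.83·ex + 2.37·ey = (1.3515,2.3256)

1.35 2.33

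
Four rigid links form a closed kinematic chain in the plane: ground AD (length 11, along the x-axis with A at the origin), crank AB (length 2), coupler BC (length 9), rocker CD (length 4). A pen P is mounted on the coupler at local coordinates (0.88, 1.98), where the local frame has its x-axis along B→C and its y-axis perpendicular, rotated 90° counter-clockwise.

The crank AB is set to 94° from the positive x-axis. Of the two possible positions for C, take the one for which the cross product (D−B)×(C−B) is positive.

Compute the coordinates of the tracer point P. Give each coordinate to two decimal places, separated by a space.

A=(0,0), D=(11.00,0)
B = A + 2.00·(cos94°, sin94°) = (-0.1395, 1.9951)
|BD| = 11.3168
circle(B,9.00) ∩ circle(D,4.00): a=8.5302, h=2.8697
  candidates: C₊=(8.7630,3.3160) cross=32.476; C₋=(7.7512,-2.3335) cross=-32.476
  mode + wants cross > 0 → take C=(8.7630,3.3160) (cross=32.476)
ex = (C−B)/|BC| = (0.9892,0.1468); ey = (-0.1468,0.9892)
P = B + 0.88·ex + 1.98·ey = (0.4404,4.0828)

0.44 4.08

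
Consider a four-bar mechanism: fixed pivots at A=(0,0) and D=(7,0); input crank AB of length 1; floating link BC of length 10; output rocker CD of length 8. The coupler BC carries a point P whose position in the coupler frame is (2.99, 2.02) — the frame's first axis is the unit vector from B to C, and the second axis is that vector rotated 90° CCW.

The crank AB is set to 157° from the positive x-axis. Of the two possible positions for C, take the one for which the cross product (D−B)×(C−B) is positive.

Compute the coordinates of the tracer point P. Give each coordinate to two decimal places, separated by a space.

A=(0,0), D=(7.00,0)
B = A + 1.00·(cos157°, sin157°) = (-0.9205, 0.3907)
|BD| = 7.9301
circle(B,10.00) ∩ circle(D,8.00): a=6.2349, h=7.8183
  candidates: C₊=(5.6920,7.8924) cross=62.000; C₋=(4.9216,-7.7253) cross=-62.000
  mode + wants cross > 0 → take C=(5.6920,7.8924) (cross=62.000)
ex = (C−B)/|BC| = (0.6613,0.7502); ey = (-0.7502,0.6613)
P = B + 2.99·ex + 2.02·ey = (-0.4587,3.9694)

-0.46 3.97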